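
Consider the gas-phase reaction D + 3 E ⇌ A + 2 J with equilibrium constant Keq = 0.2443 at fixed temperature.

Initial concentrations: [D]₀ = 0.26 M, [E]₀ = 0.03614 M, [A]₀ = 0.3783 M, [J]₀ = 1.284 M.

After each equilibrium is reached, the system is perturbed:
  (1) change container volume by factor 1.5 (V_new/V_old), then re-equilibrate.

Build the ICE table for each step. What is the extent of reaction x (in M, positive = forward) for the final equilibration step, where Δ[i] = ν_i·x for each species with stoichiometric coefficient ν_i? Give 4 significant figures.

Q₀ = 5.0819e+04 vs Keq = 0.2443 ⇒ Q>K, reverse
Step 1:
                  D         E         A         J
  init         0.26   0.03614    0.3783     1.284
  Δ            0.26      0.78     -0.26     -0.52
  eq           0.52    0.8161    0.1183     0.764
  solve Keq expr → x = -0.26; check Q = 0.2443
Then change container volume by factor 1.5 (V_new/V_old).
Step 2:
                  D         E         A         J
  init       0.3467    0.5441   0.07887    0.5093
  Δ         0.01001   0.03002  -0.01001  -0.02002
  eq         0.3567    0.5741   0.06886    0.4893
  solve Keq expr → x = -0.01001; check Q = 0.2443

x = -0.01001 M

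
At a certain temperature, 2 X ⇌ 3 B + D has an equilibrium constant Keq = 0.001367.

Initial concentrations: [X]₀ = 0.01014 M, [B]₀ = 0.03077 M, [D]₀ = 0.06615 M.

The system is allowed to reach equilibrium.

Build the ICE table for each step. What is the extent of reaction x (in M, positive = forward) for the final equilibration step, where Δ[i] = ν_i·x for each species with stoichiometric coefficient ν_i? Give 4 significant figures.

Q₀ = 0.01874 vs Keq = 0.001367 ⇒ Q>K, reverse
Step 1:
                  X         B         D
  I         0.01014   0.03077   0.06615
  C        0.007747  -0.01162 -0.003873
  E         0.01789   0.01915   0.06228
  solve Keq expr → x = -0.003873; check Q = 0.001367

x = -0.003873 M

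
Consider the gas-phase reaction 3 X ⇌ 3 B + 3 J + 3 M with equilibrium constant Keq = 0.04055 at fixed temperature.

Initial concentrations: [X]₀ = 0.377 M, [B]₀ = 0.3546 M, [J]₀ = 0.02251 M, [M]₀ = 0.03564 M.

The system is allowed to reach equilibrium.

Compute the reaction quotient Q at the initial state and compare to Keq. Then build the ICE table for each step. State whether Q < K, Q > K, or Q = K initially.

Q₀ = 4.2967e-10; Q < K (proceeds forward)

Q₀ = 4.2967e-10 vs Keq = 0.04055 ⇒ Q<K, forward
Step 1:
                  X         B         J         M
  Initial     0.377    0.3546   0.02251   0.03564
  Change    -0.2454    0.2454    0.2454    0.2454
  Equil      0.1316       0.6     0.268    0.2811
  solve Keq expr → x = 0.08182; check Q = 0.04055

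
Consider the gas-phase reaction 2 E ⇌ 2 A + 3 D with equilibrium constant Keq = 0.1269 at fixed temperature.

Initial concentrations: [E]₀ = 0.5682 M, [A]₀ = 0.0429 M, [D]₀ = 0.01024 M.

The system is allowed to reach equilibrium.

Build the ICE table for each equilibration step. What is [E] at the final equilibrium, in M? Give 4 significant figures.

Q₀ = 6.1209e-09 vs Keq = 0.1269 ⇒ Q<K, forward
Step 1:
                  E         A         D
  Initial    0.5682    0.0429   0.01024
  Change    -0.2902    0.2902    0.4353
  Equil       0.278    0.3331    0.4455
  solve Keq expr → x = 0.1451; check Q = 0.1269

[E]_eq = 0.278 M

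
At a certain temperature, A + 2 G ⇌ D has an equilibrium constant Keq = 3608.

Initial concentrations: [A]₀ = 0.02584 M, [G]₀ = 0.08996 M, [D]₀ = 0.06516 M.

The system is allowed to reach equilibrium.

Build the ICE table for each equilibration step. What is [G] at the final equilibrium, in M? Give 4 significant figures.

Q₀ = 311.6 vs Keq = 3608 ⇒ Q<K, forward
Step 1:
                  A         G         D
  init      0.02584   0.08996   0.06516
  Δ        -0.01795  -0.03591   0.01795
  eq       0.007885   0.05405   0.08311
  solve Keq expr → x = 0.01795; check Q = 3608

[G]_eq = 0.05405 M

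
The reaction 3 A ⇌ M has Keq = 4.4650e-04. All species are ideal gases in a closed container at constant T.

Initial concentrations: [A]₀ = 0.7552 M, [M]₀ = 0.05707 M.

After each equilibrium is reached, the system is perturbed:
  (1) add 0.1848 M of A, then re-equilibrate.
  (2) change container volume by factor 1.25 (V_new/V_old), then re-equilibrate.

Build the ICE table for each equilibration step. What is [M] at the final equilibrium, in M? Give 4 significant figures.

[M]_eq = 3.1268e-04 M

Q₀ = 0.1325 vs Keq = 4.4650e-04 ⇒ Q>K, reverse
Step 1:
                  A         M
  I          0.7552   0.05707
  C          0.1701  -0.05672
  E          0.9253 3.5378e-04
  solve Keq expr → x = -0.05672; check Q = 4.4650e-04
Then add 0.1848 M of A.
Step 2:
                  A         M
  I            1.11 3.5378e-04
  C       -7.6753e-04 2.5584e-04
  E           1.109 6.0963e-04
  solve Keq expr → x = 2.5584e-04; check Q = 4.4650e-04
Then change container volume by factor 1.25 (V_new/V_old).
Step 3:
                  A         M
  I          0.8875 4.8770e-04
  C       5.2505e-04 -1.7502e-04
  E           0.888 3.1268e-04
  solve Keq expr → x = -1.7502e-04; check Q = 4.4650e-04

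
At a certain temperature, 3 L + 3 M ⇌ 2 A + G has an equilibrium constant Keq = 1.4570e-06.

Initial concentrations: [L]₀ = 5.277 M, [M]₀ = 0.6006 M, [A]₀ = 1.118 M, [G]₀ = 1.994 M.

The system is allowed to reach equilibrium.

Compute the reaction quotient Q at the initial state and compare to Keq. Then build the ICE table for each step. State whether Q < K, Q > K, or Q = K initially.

Q₀ = 0.07829; Q > K (proceeds reverse)

Q₀ = 0.07829 vs Keq = 1.4570e-06 ⇒ Q>K, reverse
Step 1:
                   L          M          A          G
  I            5.277     0.6006      1.118      1.994
  C             1.59       1.59      -1.06    -0.5299
  E            6.867       2.19    0.05819      1.464
  solve Keq expr → x = -0.5299; check Q = 1.4570e-06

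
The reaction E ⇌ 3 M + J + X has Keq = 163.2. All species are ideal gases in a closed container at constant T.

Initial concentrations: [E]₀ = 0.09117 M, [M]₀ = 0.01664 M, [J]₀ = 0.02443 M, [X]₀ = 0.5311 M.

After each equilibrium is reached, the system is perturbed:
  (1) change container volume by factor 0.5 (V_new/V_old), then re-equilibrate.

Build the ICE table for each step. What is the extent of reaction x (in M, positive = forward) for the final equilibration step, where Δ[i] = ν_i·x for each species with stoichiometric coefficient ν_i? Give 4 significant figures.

x = -3.2059e-04 M

Q₀ = 6.5570e-07 vs Keq = 163.2 ⇒ Q<K, forward
Step 1:
                    E           M           J           X
  I           0.09117     0.01664     0.02443      0.5311
  C          -0.09116      0.2735     0.09116     0.09116
  E        1.0762e-05      0.2901      0.1156      0.6223
  solve Keq expr → x = 0.09116; check Q = 163.2
Then change container volume by factor 0.5 (V_new/V_old).
Step 2:
                    E           M           J           X
  I        2.1524e-05      0.5802      0.2312       1.245
  C        3.2059e-04 -9.6176e-04 -3.2059e-04 -3.2059e-04
  E        3.4211e-04      0.5793      0.2309       1.244
  solve Keq expr → x = -3.2059e-04; check Q = 163.2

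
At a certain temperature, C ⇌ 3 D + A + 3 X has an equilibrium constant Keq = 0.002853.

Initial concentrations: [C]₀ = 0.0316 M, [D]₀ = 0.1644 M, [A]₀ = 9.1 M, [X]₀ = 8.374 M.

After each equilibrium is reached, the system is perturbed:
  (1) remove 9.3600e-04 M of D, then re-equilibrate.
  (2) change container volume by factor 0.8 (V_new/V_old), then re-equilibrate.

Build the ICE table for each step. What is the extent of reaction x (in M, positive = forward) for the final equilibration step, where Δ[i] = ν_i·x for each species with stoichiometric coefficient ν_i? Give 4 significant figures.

x = -5.4442e-04 M

Q₀ = 751.4 vs Keq = 0.002853 ⇒ Q>K, reverse
Step 1:
                  C         D         A         X
  init       0.0316    0.1644       9.1     8.374
  Δ         0.05358   -0.1608  -0.05358   -0.1608
  eq        0.08518  0.003647     9.046     8.213
  solve Keq expr → x = -0.05358; check Q = 0.002853
Then remove 9.3600e-04 M of D.
Step 2:
                  C         D         A         X
  init      0.08518  0.002711     9.046     8.213
  Δ       -3.1037e-04 9.3111e-04 3.1037e-04 9.3111e-04
  eq        0.08487  0.003642     9.047     8.214
  solve Keq expr → x = 3.1037e-04; check Q = 0.002853
Then change container volume by factor 0.8 (V_new/V_old).
Step 3:
                  C         D         A         X
  init       0.1061  0.004552     11.31     10.27
  Δ       5.4442e-04 -0.001633 -5.4442e-04 -0.001633
  eq         0.1066  0.002919     11.31     10.27
  solve Keq expr → x = -5.4442e-04; check Q = 0.002853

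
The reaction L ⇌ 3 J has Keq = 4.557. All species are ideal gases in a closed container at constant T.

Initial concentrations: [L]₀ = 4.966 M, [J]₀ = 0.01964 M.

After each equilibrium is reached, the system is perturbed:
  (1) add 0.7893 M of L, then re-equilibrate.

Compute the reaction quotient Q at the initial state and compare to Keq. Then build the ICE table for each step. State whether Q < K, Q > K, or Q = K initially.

Q₀ = 1.5255e-06; Q < K (proceeds forward)

Q₀ = 1.5255e-06 vs Keq = 4.557 ⇒ Q<K, forward
Step 1:
                   L          J
  I            4.966    0.01964
  C          -0.8772      2.631
  E            4.089      2.651
  solve Keq expr → x = 0.8772; check Q = 4.557
Then add 0.7893 M of L.
Step 2:
                   L          J
  I            4.878      2.651
  C         -0.05032      0.151
  E            4.828      2.802
  solve Keq expr → x = 0.05032; check Q = 4.557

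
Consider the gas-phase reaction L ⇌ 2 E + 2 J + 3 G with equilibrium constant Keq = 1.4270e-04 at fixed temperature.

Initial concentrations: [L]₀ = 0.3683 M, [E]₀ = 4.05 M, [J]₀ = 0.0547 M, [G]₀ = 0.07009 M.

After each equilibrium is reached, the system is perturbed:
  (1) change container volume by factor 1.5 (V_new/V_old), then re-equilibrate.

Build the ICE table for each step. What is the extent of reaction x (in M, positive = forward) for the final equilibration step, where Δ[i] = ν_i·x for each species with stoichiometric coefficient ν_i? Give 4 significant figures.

x = 0.01249 M

Q₀ = 4.5883e-05 vs Keq = 1.4270e-04 ⇒ Q<K, forward
Step 1:
                    L           E           J           G
  Initial      0.3683        4.05      0.0547     0.07009
  Change    -0.006181     0.01236     0.01236     0.01854
  Equil        0.3621       4.062     0.06706     0.08863
  solve Keq expr → x = 0.006181; check Q = 1.4270e-04
Then change container volume by factor 1.5 (V_new/V_old).
Step 2:
                    L           E           J           G
  Initial      0.2414       2.708     0.04471     0.05909
  Change     -0.01249     0.02498     0.02498     0.03747
  Equil        0.2289       2.733     0.06969     0.09656
  solve Keq expr → x = 0.01249; check Q = 1.4270e-04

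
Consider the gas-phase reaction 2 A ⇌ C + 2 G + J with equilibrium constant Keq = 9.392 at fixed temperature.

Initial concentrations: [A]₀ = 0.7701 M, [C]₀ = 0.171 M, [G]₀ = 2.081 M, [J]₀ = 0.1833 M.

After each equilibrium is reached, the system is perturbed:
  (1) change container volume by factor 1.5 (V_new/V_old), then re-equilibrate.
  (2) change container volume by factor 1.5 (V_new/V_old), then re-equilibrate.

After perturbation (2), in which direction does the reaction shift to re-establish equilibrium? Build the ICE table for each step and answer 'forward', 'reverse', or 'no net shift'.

Q₀ = 0.2289 vs Keq = 9.392 ⇒ Q<K, forward
Step 1:
                    A           C           G           J
  init         0.7701       0.171       2.081      0.1833
  Δ           -0.4422      0.2211      0.4422      0.2211
  eq           0.3279      0.3921       2.523      0.4044
  solve Keq expr → x = 0.2211; check Q = 9.392
Then change container volume by factor 1.5 (V_new/V_old).
Step 2:
                    A           C           G           J
  init         0.2186      0.2614       1.682      0.2696
  Δ          -0.05319      0.0266     0.05319      0.0266
  eq           0.1654       0.288       1.735      0.2962
  solve Keq expr → x = 0.0266; check Q = 9.392
Then change container volume by factor 1.5 (V_new/V_old).
Step 3:
                    A           C           G           J
  init         0.1103       0.192       1.157      0.1975
  Δ          -0.02924     0.01462     0.02924     0.01462
  eq          0.08102      0.2066       1.186      0.2121
  solve Keq expr → x = 0.01462; check Q = 9.392

Direction: forward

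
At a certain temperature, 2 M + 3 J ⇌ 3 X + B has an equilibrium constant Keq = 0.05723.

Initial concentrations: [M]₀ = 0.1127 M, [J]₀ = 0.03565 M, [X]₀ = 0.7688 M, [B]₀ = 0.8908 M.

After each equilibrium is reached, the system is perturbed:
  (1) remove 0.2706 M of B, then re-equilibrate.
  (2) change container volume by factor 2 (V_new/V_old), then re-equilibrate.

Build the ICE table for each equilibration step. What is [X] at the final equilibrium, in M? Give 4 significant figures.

[X]_eq = 0.08353 M

Q₀ = 7.0339e+05 vs Keq = 0.05723 ⇒ Q>K, reverse
Step 1:
                   M          J          X          B
  Initial     0.1127    0.03565     0.7688     0.8908
  Change       0.396      0.594     -0.594     -0.198
  Equil       0.5087     0.6297     0.1748     0.6928
  solve Keq expr → x = -0.198; check Q = 0.05723
Then remove 0.2706 M of B.
Step 2:
                   M          J          X          B
  Initial     0.5087     0.6297     0.1748     0.4222
  Change    -0.01346   -0.02019    0.02019   0.006731
  Equil       0.4953     0.6095      0.195     0.4289
  solve Keq expr → x = 0.006731; check Q = 0.05723
Then change container volume by factor 2 (V_new/V_old).
Step 3:
                   M          J          X          B
  Initial     0.2476     0.3047    0.09748     0.2145
  Change    0.009299    0.01395   -0.01395  -0.004649
  Equil       0.2569     0.3187    0.08353     0.2098
  solve Keq expr → x = -0.004649; check Q = 0.05723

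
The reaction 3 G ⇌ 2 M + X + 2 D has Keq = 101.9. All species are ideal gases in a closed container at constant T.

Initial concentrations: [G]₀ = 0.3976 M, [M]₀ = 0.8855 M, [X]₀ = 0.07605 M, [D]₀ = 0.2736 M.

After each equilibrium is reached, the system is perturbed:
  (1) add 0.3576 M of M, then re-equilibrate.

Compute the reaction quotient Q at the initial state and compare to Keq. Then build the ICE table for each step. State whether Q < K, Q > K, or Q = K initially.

Q₀ = 0.07102; Q < K (proceeds forward)

Q₀ = 0.07102 vs Keq = 101.9 ⇒ Q<K, forward
Step 1:
                   G          M          X          D
  init        0.3976     0.8855    0.07605     0.2736
  Δ          -0.3179     0.2119      0.106     0.2119
  eq         0.07974      1.097      0.182     0.4855
  solve Keq expr → x = 0.106; check Q = 101.9
Then add 0.3576 M of M.
Step 2:
                   G          M          X          D
  init       0.07974      1.455      0.182     0.4855
  Δ          0.01403  -0.009354  -0.004677  -0.009354
  eq         0.09377      1.446     0.1773     0.4762
  solve Keq expr → x = -0.004677; check Q = 101.9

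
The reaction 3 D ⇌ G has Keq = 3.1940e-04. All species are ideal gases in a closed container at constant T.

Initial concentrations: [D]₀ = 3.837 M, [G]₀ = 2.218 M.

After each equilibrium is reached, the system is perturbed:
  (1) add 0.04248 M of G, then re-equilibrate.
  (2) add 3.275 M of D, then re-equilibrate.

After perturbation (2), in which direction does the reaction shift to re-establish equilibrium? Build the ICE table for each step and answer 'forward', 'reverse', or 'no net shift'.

Q₀ = 0.03926 vs Keq = 3.1940e-04 ⇒ Q>K, reverse
Step 1:
                  D         G
  I           3.837     2.218
  C           5.797    -1.932
  E           9.634    0.2856
  solve Keq expr → x = -1.932; check Q = 3.1940e-04
Then add 0.04248 M of G.
Step 2:
                  D         G
  I           9.634    0.3281
  C          0.1004  -0.03346
  E           9.735    0.2946
  solve Keq expr → x = -0.03346; check Q = 3.1940e-04
Then add 3.275 M of D.
Step 3:
                  D         G
  I           13.01    0.2946
  C         -0.8421    0.2807
  E           12.17    0.5753
  solve Keq expr → x = 0.2807; check Q = 3.1940e-04

Direction: forward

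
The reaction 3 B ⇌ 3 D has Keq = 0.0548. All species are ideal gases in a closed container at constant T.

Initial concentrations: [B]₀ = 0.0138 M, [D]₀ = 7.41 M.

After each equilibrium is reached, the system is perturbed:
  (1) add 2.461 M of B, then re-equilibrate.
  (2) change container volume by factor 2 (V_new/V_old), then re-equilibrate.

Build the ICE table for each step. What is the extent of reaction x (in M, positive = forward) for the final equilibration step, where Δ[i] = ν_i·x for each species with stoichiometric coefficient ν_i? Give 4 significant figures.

x = 0 M

Q₀ = 1.5482e+08 vs Keq = 0.0548 ⇒ Q>K, reverse
Step 1:
                  B         D
  I          0.0138      7.41
  C           5.366    -5.366
  E            5.38     2.044
  solve Keq expr → x = -1.789; check Q = 0.0548
Then add 2.461 M of B.
Step 2:
                  B         D
  I           7.841     2.044
  C         -0.6775    0.6775
  E           7.164     2.721
  solve Keq expr → x = 0.2258; check Q = 0.0548
Then change container volume by factor 2 (V_new/V_old).
Step 3:
                  B         D
  I           3.582     1.361
  C               0         0
  E           3.582     1.361
  solve Keq expr → x = 0; check Q = 0.0548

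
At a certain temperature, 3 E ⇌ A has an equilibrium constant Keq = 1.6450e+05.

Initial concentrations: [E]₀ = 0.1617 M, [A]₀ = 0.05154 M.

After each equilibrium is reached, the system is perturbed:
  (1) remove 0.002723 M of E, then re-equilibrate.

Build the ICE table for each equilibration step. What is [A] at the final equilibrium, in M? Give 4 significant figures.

Q₀ = 12.19 vs Keq = 1.6450e+05 ⇒ Q<K, forward
Step 1:
                    E           A
  Initial      0.1617     0.05154
  Change      -0.1532     0.05105
  Equil      0.008544      0.1026
  solve Keq expr → x = 0.05105; check Q = 1.6450e+05
Then remove 0.002723 M of E.
Step 2:
                    E           A
  Initial    0.005821      0.1026
  Change     0.002698 -8.9932e-04
  Equil      0.008519      0.1017
  solve Keq expr → x = -8.9932e-04; check Q = 1.6450e+05

[A]_eq = 0.1017 M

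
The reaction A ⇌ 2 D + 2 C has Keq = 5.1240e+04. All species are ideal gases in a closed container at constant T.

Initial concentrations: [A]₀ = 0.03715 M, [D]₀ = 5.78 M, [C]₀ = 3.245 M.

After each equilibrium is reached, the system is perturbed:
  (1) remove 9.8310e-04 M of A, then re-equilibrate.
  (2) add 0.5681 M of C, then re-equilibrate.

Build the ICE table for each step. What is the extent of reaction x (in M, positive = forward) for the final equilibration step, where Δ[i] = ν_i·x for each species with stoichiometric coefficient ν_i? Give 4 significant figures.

x = -0.002665 M

Q₀ = 9469 vs Keq = 5.1240e+04 ⇒ Q<K, forward
Step 1:
                  A         D         C
  init      0.03715      5.78     3.245
  Δ        -0.02988   0.05976   0.05976
  eq       0.007269      5.84     3.305
  solve Keq expr → x = 0.02988; check Q = 5.1240e+04
Then remove 9.8310e-04 M of A.
Step 2:
                  A         D         C
  init     0.006286      5.84     3.305
  Δ       9.6975e-04 -0.001939 -0.001939
  eq       0.007255     5.838     3.303
  solve Keq expr → x = -9.6975e-04; check Q = 5.1240e+04
Then add 0.5681 M of C.
Step 3:
                  A         D         C
  init     0.007255     5.838     3.871
  Δ        0.002665  -0.00533  -0.00533
  eq        0.00992     5.832     3.866
  solve Keq expr → x = -0.002665; check Q = 5.1240e+04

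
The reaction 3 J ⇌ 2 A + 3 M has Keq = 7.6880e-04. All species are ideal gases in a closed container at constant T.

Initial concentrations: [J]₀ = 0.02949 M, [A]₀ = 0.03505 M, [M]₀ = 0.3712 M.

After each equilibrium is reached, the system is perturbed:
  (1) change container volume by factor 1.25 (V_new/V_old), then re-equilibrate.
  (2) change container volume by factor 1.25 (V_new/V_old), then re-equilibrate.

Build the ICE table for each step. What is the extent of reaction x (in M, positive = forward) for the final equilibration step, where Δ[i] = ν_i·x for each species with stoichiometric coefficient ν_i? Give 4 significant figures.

x = 2.6755e-04 M

Q₀ = 2.45 vs Keq = 7.6880e-04 ⇒ Q>K, reverse
Step 1:
                  J         A         M
  init      0.02949   0.03505    0.3712
  Δ         0.04772  -0.03182  -0.04772
  eq        0.07721  0.003234    0.3235
  solve Keq expr → x = -0.01591; check Q = 7.6880e-04
Then change container volume by factor 1.25 (V_new/V_old).
Step 2:
                  J         A         M
  init      0.06177  0.002587    0.2588
  Δ       -8.4739e-04 5.6493e-04 8.4739e-04
  eq        0.06092  0.003152    0.2596
  solve Keq expr → x = 2.8246e-04; check Q = 7.6880e-04
Then change container volume by factor 1.25 (V_new/V_old).
Step 3:
                  J         A         M
  init      0.04874  0.002521    0.2077
  Δ       -8.0265e-04 5.3510e-04 8.0265e-04
  eq        0.04794  0.003057    0.2085
  solve Keq expr → x = 2.6755e-04; check Q = 7.6880e-04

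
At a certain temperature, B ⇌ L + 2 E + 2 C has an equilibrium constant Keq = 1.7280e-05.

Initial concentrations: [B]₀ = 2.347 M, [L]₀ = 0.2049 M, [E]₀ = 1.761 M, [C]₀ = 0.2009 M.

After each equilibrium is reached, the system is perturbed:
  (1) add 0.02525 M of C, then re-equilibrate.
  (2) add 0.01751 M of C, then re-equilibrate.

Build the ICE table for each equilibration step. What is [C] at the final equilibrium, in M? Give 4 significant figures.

[C]_eq = 0.01418 M

Q₀ = 0.01093 vs Keq = 1.7280e-05 ⇒ Q>K, reverse
Step 1:
                    B           L           E           C
  Initial       2.347      0.2049       1.761      0.2009
  Change      0.09424    -0.09424     -0.1885     -0.1885
  Equil         2.441      0.1107       1.573     0.01242
  solve Keq expr → x = -0.09424; check Q = 1.7280e-05
Then add 0.02525 M of C.
Step 2:
                    B           L           E           C
  Initial       2.441      0.1107       1.573     0.03767
  Change      0.01213    -0.01213    -0.02427    -0.02427
  Equil         2.453     0.09852       1.548      0.0134
  solve Keq expr → x = -0.01213; check Q = 1.7280e-05
Then add 0.01751 M of C.
Step 3:
                    B           L           E           C
  Initial       2.453     0.09852       1.548     0.03091
  Change     0.008363   -0.008363    -0.01673    -0.01673
  Equil         2.462     0.09016       1.532     0.01418
  solve Keq expr → x = -0.008363; check Q = 1.7280e-05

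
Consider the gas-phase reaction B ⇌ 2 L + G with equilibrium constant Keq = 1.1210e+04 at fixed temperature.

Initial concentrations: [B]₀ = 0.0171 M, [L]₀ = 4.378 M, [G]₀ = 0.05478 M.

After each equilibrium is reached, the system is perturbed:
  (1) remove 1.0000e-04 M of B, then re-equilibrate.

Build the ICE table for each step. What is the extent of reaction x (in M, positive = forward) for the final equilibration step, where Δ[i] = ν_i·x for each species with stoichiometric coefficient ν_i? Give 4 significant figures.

Q₀ = 61.4 vs Keq = 1.1210e+04 ⇒ Q<K, forward
Step 1:
                  B         L         G
  I          0.0171     4.378   0.05478
  C        -0.01698   0.03395   0.01698
  E       1.2460e-04     4.412   0.07176
  solve Keq expr → x = 0.01698; check Q = 1.1210e+04
Then remove 1.0000e-04 M of B.
Step 2:
                  B         L         G
  I       2.4598e-05     4.412   0.07176
  C       9.9815e-05 -1.9963e-04 -9.9815e-05
  E       1.2441e-04     4.412   0.07166
  solve Keq expr → x = -9.9815e-05; check Q = 1.1210e+04

x = -9.9815e-05 M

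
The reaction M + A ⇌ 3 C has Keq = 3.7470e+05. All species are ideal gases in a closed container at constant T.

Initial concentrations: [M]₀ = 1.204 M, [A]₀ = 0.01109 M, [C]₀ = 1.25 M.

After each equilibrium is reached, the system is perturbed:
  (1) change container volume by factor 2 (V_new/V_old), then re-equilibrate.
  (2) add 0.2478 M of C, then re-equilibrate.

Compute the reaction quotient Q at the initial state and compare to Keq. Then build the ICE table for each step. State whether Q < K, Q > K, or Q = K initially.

Q₀ = 146.3 vs Keq = 3.7470e+05 ⇒ Q<K, forward
Step 1:
                  M         A         C
  init        1.204   0.01109      1.25
  Δ        -0.01109  -0.01109   0.03326
  eq          1.193 4.7277e-06     1.283
  solve Keq expr → x = 0.01109; check Q = 3.7470e+05
Then change container volume by factor 2 (V_new/V_old).
Step 2:
                  M         A         C
  init       0.5965 2.3638e-06    0.6416
  Δ       -1.1819e-06 -1.1819e-06 3.5457e-06
  eq         0.5965 1.1819e-06    0.6416
  solve Keq expr → x = 1.1819e-06; check Q = 3.7470e+05
Then add 0.2478 M of C.
Step 3:
                  M         A         C
  init       0.5965 1.1819e-06    0.8894
  Δ       1.9663e-06 1.9663e-06 -5.8988e-06
  eq         0.5965 3.1482e-06    0.8894
  solve Keq expr → x = -1.9663e-06; check Q = 3.7470e+05

Q₀ = 146.3; Q < K (proceeds forward)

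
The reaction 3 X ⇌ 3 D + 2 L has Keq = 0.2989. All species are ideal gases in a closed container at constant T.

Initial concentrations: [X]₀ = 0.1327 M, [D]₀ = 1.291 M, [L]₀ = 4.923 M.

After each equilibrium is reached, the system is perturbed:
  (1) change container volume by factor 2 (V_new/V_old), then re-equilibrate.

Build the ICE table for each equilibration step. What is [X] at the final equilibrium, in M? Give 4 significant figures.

Q₀ = 2.2316e+04 vs Keq = 0.2989 ⇒ Q>K, reverse
Step 1:
                    X           D           L
  I            0.1327       1.291       4.923
  C             1.002      -1.002      -0.668
  E             1.135      0.2889       4.255
  solve Keq expr → x = -0.334; check Q = 0.2989
Then change container volume by factor 2 (V_new/V_old).
Step 2:
                    X           D           L
  I            0.5674      0.1445       2.127
  C          -0.05867     0.05867     0.03911
  E            0.5087      0.2031       2.167
  solve Keq expr → x = 0.01956; check Q = 0.2989

[X]_eq = 0.5087 M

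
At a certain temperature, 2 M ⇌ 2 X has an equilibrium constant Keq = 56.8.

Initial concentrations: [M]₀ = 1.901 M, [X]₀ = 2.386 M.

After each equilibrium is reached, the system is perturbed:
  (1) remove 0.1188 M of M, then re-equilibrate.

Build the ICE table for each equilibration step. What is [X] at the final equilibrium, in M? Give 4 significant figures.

[X]_eq = 3.68 M

Q₀ = 1.575 vs Keq = 56.8 ⇒ Q<K, forward
Step 1:
                   M          X
  I            1.901      2.386
  C           -1.399      1.399
  E           0.5022      3.785
  solve Keq expr → x = 0.6994; check Q = 56.8
Then remove 0.1188 M of M.
Step 2:
                   M          X
  I           0.3834      3.785
  C           0.1049    -0.1049
  E           0.4883       3.68
  solve Keq expr → x = -0.05244; check Q = 56.8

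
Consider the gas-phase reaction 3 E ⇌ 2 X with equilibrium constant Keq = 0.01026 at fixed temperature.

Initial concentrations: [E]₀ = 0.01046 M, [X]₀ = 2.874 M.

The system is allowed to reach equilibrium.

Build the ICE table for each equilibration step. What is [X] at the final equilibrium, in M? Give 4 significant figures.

Q₀ = 7.2174e+06 vs Keq = 0.01026 ⇒ Q>K, reverse
Step 1:
                  E         X
  init      0.01046     2.874
  Δ           3.368    -2.245
  eq          3.378    0.6289
  solve Keq expr → x = -1.123; check Q = 0.01026

[X]_eq = 0.6289 M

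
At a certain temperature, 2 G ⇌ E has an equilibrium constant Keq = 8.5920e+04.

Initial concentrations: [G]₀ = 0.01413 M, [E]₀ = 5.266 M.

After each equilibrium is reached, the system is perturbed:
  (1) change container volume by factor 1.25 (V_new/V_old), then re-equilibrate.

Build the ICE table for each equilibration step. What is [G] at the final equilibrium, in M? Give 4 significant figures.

Q₀ = 2.6375e+04 vs Keq = 8.5920e+04 ⇒ Q<K, forward
Step 1:
                   G          E
  I          0.01413      5.266
  C        -0.006299   0.003149
  E         0.007831      5.269
  solve Keq expr → x = 0.003149; check Q = 8.5920e+04
Then change container volume by factor 1.25 (V_new/V_old).
Step 2:
                   G          E
  I         0.006265      4.215
  C       7.3916e-04 -3.6958e-04
  E         0.007004      4.215
  solve Keq expr → x = -3.6958e-04; check Q = 8.5920e+04

[G]_eq = 0.007004 M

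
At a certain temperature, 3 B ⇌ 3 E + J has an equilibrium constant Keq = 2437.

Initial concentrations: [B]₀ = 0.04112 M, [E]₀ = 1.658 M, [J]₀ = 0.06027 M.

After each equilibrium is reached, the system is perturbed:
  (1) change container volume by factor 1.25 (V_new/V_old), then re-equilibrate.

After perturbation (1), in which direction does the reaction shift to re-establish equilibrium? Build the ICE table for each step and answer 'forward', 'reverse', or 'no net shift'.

Direction: forward

Q₀ = 3951 vs Keq = 2437 ⇒ Q>K, reverse
Step 1:
                   B          E          J
  init       0.04112      1.658    0.06027
  Δ         0.006422  -0.006422  -0.002141
  eq         0.04754      1.652    0.05813
  solve Keq expr → x = -0.002141; check Q = 2437
Then change container volume by factor 1.25 (V_new/V_old).
Step 2:
                   B          E          J
  init       0.03803      1.321     0.0465
  Δ        -0.002455   0.002455 8.1817e-04
  eq         0.03558      1.324    0.04732
  solve Keq expr → x = 8.1817e-04; check Q = 2437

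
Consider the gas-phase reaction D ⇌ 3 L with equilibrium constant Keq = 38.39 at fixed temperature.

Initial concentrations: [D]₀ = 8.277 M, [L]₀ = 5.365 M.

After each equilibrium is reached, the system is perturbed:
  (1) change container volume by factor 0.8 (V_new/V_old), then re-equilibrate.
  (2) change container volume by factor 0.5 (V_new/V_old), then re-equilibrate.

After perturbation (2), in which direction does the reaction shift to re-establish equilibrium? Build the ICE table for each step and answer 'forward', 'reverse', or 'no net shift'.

Direction: reverse

Q₀ = 18.66 vs Keq = 38.39 ⇒ Q<K, forward
Step 1:
                    D           L
  Initial       8.277       5.365
  Change      -0.4448       1.334
  Equil         7.832       6.699
  solve Keq expr → x = 0.4448; check Q = 38.39
Then change container volume by factor 0.8 (V_new/V_old).
Step 2:
                    D           L
  Initial        9.79       8.374
  Change        0.357      -1.071
  Equil         10.15       7.303
  solve Keq expr → x = -0.357; check Q = 38.39
Then change container volume by factor 0.5 (V_new/V_old).
Step 3:
                    D           L
  Initial       20.29       14.61
  Change        1.717      -5.152
  Equil         22.01       9.454
  solve Keq expr → x = -1.717; check Q = 38.39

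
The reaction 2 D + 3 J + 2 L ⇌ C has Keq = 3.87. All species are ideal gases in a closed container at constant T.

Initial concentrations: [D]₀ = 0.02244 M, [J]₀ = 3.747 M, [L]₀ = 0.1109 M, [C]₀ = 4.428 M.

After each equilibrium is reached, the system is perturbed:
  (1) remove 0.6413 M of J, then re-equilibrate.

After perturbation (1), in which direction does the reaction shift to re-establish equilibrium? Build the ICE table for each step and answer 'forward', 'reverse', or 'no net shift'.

Q₀ = 1.3591e+04 vs Keq = 3.87 ⇒ Q>K, reverse
Step 1:
                   D          J          L          C
  init       0.02244      3.747     0.1109      4.428
  Δ           0.2871     0.4307     0.2871    -0.1436
  eq          0.3096      4.178      0.398      4.284
  solve Keq expr → x = -0.1436; check Q = 3.87
Then remove 0.6413 M of J.
Step 2:
                   D          J          L          C
  init        0.3096      3.536      0.398      4.284
  Δ          0.04088    0.06132    0.04088   -0.02044
  eq          0.3505      3.598     0.4389      4.264
  solve Keq expr → x = -0.02044; check Q = 3.87

Direction: reverse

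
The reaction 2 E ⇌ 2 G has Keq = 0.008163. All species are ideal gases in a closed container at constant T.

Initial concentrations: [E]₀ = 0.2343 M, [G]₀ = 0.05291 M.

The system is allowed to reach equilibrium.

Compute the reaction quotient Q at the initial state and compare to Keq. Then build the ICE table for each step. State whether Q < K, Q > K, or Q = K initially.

Q₀ = 0.051; Q > K (proceeds reverse)

Q₀ = 0.051 vs Keq = 0.008163 ⇒ Q>K, reverse
Step 1:
                    E           G
  I            0.2343     0.05291
  C           0.02911    -0.02911
  E            0.2634      0.0238
  solve Keq expr → x = -0.01456; check Q = 0.008163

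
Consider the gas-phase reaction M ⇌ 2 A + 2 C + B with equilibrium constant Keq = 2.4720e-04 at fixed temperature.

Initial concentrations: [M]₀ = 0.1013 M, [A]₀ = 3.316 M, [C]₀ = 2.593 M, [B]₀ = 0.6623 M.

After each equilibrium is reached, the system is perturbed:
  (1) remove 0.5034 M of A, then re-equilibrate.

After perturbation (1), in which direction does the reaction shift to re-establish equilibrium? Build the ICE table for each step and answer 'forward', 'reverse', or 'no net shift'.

Q₀ = 483.4 vs Keq = 2.4720e-04 ⇒ Q>K, reverse
Step 1:
                    M           A           C           B
  Initial      0.1013       3.316       2.593      0.6623
  Change       0.6623      -1.325      -1.325     -0.6623
  Equil        0.7636       1.991       1.268  2.9580e-05
  solve Keq expr → x = -0.6623; check Q = 2.4720e-04
Then remove 0.5034 M of A.
Step 2:
                    M           A           C           B
  Initial      0.7636       1.488       1.268  2.9580e-05
  Change  -2.3390e-05  4.6780e-05  4.6780e-05  2.3390e-05
  Equil        0.7635       1.488       1.269  5.2970e-05
  solve Keq expr → x = 2.3390e-05; check Q = 2.4720e-04

Direction: forward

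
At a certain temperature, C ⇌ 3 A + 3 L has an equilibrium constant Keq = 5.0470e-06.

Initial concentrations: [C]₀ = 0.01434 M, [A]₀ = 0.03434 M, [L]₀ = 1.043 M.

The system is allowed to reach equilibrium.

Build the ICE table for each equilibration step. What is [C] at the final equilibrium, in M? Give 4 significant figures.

Q₀ = 0.003204 vs Keq = 5.0470e-06 ⇒ Q>K, reverse
Step 1:
                    C           A           L
  I           0.01434     0.03434       1.043
  C          0.009816    -0.02945    -0.02945
  E           0.02416    0.004892       1.014
  solve Keq expr → x = -0.009816; check Q = 5.0470e-06

[C]_eq = 0.02416 M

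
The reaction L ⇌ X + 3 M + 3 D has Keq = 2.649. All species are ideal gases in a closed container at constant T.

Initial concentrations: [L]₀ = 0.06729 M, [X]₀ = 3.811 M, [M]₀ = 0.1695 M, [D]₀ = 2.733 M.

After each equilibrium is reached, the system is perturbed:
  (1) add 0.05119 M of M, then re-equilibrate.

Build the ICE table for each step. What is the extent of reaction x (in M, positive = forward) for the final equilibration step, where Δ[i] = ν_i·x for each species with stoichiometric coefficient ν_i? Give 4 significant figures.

x = -0.01365 M

Q₀ = 5.63 vs Keq = 2.649 ⇒ Q>K, reverse
Step 1:
                  L         X         M         D
  init      0.06729     3.811    0.1695     2.733
  Δ        0.009942 -0.009942  -0.02983  -0.02983
  eq        0.07723     3.801    0.1397     2.703
  solve Keq expr → x = -0.009942; check Q = 2.649
Then add 0.05119 M of M.
Step 2:
                  L         X         M         D
  init      0.07723     3.801    0.1909     2.703
  Δ         0.01365  -0.01365  -0.04095  -0.04095
  eq        0.09088     3.787    0.1499     2.662
  solve Keq expr → x = -0.01365; check Q = 2.649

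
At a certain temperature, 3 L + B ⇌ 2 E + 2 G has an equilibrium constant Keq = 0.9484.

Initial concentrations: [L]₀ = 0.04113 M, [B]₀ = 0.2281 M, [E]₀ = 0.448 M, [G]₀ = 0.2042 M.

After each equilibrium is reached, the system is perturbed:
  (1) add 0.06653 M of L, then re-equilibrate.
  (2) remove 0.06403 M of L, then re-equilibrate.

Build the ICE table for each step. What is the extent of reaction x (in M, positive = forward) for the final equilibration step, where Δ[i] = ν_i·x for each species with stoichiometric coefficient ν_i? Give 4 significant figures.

Q₀ = 527.3 vs Keq = 0.9484 ⇒ Q>K, reverse
Step 1:
                  L         B         E         G
  I         0.04113    0.2281     0.448    0.2042
  C            0.14   0.04665   -0.0933   -0.0933
  E          0.1811    0.2748    0.3547    0.1109
  solve Keq expr → x = -0.04665; check Q = 0.9484
Then add 0.06653 M of L.
Step 2:
                  L         B         E         G
  I          0.2476    0.2748    0.3547    0.1109
  C        -0.03253  -0.01084   0.02169   0.02169
  E          0.2151    0.2639    0.3764    0.1326
  solve Keq expr → x = 0.01084; check Q = 0.9484
Then remove 0.06403 M of L.
Step 3:
                  L         B         E         G
  I          0.1511    0.2639    0.3764    0.1326
  C          0.0313   0.01043  -0.02086  -0.02086
  E          0.1823    0.2743    0.3555    0.1117
  solve Keq expr → x = -0.01043; check Q = 0.9484

x = -0.01043 M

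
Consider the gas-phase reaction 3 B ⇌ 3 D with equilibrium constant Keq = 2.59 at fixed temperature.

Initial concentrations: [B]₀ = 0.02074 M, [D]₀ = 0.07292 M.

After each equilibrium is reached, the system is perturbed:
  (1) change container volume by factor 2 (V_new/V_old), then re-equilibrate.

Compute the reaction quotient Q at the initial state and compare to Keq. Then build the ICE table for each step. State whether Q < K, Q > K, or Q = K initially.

Q₀ = 43.46; Q > K (proceeds reverse)

Q₀ = 43.46 vs Keq = 2.59 ⇒ Q>K, reverse
Step 1:
                    B           D
  Initial     0.02074     0.07292
  Change      0.01872    -0.01872
  Equil       0.03946      0.0542
  solve Keq expr → x = -0.006241; check Q = 2.59
Then change container volume by factor 2 (V_new/V_old).
Step 2:
                    B           D
  Initial     0.01973      0.0271
  Change            0           0
  Equil       0.01973      0.0271
  solve Keq expr → x = 0; check Q = 2.59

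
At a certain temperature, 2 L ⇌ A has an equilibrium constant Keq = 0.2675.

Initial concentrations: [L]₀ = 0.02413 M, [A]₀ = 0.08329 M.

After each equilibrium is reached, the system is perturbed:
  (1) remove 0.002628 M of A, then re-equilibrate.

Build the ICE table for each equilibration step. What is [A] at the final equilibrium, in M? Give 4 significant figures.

Q₀ = 143 vs Keq = 0.2675 ⇒ Q>K, reverse
Step 1:
                  L         A
  Initial   0.02413   0.08329
  Change     0.1503  -0.07515
  Equil      0.1744  0.008139
  solve Keq expr → x = -0.07515; check Q = 0.2675
Then remove 0.002628 M of A.
Step 2:
                  L         A
  Initial    0.1744  0.005511
  Change  -0.004438  0.002219
  Equil        0.17   0.00773
  solve Keq expr → x = 0.002219; check Q = 0.2675

[A]_eq = 0.00773 M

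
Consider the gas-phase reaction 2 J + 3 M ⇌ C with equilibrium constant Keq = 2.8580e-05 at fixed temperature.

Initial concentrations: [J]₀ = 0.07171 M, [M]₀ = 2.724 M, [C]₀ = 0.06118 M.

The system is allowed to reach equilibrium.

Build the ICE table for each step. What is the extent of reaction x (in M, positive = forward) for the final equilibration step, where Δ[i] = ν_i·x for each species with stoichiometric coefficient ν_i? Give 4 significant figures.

Q₀ = 0.5886 vs Keq = 2.8580e-05 ⇒ Q>K, reverse
Step 1:
                    J           M           C
  I           0.07171       2.724     0.06118
  C            0.1223      0.1835    -0.06115
  E             0.194       2.907  2.6441e-05
  solve Keq expr → x = -0.06115; check Q = 2.8580e-05

x = -0.06115 M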